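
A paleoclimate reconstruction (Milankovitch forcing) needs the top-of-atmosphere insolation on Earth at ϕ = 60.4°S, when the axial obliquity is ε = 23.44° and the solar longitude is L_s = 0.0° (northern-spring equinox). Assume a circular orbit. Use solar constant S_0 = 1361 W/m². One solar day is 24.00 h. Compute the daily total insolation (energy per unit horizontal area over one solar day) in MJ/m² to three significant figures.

Solar declination: sin δ = sin ε · sin L_s = sin 23.44° × sin 0.0° = 0.00000, so δ = +0.000°.
cos h₀ = −tan(-60.4°) tan(+0.000°) = 0.0000, h₀ = 1.5708 rad.
Bracket: h₀ sin ϕ sin δ + cos ϕ cos δ sin h₀ = 1.5708×-0.86949×0.00000 + 0.49394×1.00000×1.00000 = -0.000000 + 0.493940 = 0.493940.
Q̄ = (S_0/π) × [bracket] = (1361/π) × 0.493940 = 213.98 W/m².
Daily total = Q̄ × 24.00 h × 3600 s/h = 213.98 × 24.00 × 3600 / 10⁶ = 18.49 MJ/m².

18.5 MJ/m²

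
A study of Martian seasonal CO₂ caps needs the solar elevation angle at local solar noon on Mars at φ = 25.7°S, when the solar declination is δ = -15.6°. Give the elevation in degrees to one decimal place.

79.9°

At local noon the hour angle is zero, so the zenith angle equals |φ − δ| = |-25.7° − (-15.600°)| = 10.100°.
Elevation = 90° − 10.100° = 79.9°.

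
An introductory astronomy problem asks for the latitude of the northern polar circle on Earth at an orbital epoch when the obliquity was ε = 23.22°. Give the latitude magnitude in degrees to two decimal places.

66.78°

The polar circle is the lowest latitude that experiences at least one full rotation of continuous daylight at the northern-summer solstice; it lies at |ϕ| = 90° − ε = 90° − 23.22° = 66.78°.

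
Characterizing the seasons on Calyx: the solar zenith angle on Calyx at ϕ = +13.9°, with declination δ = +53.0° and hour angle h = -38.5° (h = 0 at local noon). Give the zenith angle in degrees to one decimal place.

cos θ_z = sin ϕ sin δ + cos ϕ cos δ cos h = 0.191855 + 0.457193 = 0.649048.
θ_z = arccos(0.649048) = 49.5°.

θ_z = 49.5°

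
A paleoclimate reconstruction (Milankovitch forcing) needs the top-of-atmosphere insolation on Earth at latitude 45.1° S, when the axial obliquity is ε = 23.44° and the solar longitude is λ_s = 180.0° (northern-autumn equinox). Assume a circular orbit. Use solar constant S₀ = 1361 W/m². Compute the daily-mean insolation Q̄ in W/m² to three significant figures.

Solar declination: sin δ = sin ε · sin λ_s = sin 23.44° × sin 180.0° = 0.00000, so δ = +0.000°.
cos H₀ = −tan(-45.1°) tan(+0.000°) = 0.0000, H₀ = 1.5708 rad.
Bracket: H₀ sin φ sin δ + cos φ cos δ sin H₀ = 1.5708×-0.70834×0.00000 + 0.70587×1.00000×1.00000 = -0.000000 + 0.705870 = 0.705870.
Q̄ = (S₀/π) × [bracket] = (1361/π) × 0.705870 = 305.8 W/m².

Q̄ ≈ 306 W/m²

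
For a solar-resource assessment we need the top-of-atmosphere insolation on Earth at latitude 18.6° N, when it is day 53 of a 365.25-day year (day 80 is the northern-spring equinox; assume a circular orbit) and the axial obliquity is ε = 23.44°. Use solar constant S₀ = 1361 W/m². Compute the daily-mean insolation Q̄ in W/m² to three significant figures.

Solar longitude: λ_s = 360° × (53 − 80)/365.25 = -26.612°, i.e. -26.612° + 360° = 333.388°.
sin δ = sin 23.44° × sin 333.388° = -0.17819, so δ = -10.264°.
cos H₀ = −tan(+18.6°) tan(-10.264°) = 0.0609, H₀ = 1.5098 rad.
Bracket: H₀ sin φ sin δ + cos φ cos δ sin H₀ = 1.5098×0.31896×-0.17819 + 0.94777×0.98400×0.99814 = -0.085810 + 0.930871 = 0.845061.
Q̄ = (S₀/π) × [bracket] = (1361/π) × 0.845061 = 366.1 W/m².

Q̄ ≈ 366 W/m²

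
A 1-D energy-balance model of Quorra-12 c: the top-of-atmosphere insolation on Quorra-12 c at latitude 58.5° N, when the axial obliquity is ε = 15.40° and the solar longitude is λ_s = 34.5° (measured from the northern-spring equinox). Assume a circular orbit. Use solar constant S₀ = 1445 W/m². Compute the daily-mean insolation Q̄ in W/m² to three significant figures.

Q̄ ≈ 338 W/m²

Solar declination: sin δ = sin ε · sin λ_s = sin 15.40° × sin 34.5° = 0.15041, so δ = +8.651°.
cos H₀ = −tan(+58.5°) tan(+8.651°) = -0.2483, H₀ = 1.8217 rad.
Bracket: H₀ sin φ sin δ + cos φ cos δ sin H₀ = 1.8217×0.85264×0.15041 + 0.52250×0.98862×0.96869 = 0.233625 + 0.500381 = 0.734006.
Q̄ = (S₀/π) × [bracket] = (1445/π) × 0.734006 = 337.6 W/m².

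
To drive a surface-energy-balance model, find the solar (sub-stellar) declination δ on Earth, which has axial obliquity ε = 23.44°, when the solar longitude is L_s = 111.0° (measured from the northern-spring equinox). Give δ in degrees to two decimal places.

sin δ = sin ε · sin L_s = sin 23.44° × sin 111.0° = 0.371368.
δ = arcsin(0.371368) = +21.80°.

δ = +21.80°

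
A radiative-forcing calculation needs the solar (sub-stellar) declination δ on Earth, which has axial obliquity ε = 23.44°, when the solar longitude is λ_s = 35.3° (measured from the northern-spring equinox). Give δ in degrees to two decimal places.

sin δ = sin ε · sin λ_s = sin 23.44° × sin 35.3° = 0.229865.
δ = arcsin(0.229865) = +13.29°.

δ = +13.29°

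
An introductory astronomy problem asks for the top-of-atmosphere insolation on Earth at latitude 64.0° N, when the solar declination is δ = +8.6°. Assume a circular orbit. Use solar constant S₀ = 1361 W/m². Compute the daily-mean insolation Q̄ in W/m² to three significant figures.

cos H₀ = −tan(+64.0°) tan(+8.600°) = -0.3101, H₀ = 1.8861 rad.
Bracket: H₀ sin φ sin δ + cos φ cos δ sin H₀ = 1.8861×0.89879×0.14954 + 0.43837×0.98876×0.95071 = 0.253501 + 0.412078 = 0.665579.
Q̄ = (S₀/π) × [bracket] = (1361/π) × 0.665579 = 288.3 W/m².

Q̄ ≈ 288 W/m²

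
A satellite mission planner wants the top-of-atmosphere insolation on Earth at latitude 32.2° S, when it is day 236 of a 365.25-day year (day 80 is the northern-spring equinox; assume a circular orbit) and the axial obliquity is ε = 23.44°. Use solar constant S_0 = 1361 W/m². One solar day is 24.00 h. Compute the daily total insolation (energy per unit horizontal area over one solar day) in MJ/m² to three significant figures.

25.9 MJ/m²

Solar longitude: L_s = 360° × (236 − 80)/365.25 = 153.758°.
sin δ = sin 23.44° × sin 153.758° = 0.17589, so δ = +10.130°.
cos h₀ = −tan(-32.2°) tan(+10.130°) = 0.1125, h₀ = 1.4580 rad.
Bracket: h₀ sin ϕ sin δ + cos ϕ cos δ sin h₀ = 1.4580×-0.53288×0.17589 + 0.84619×0.98441×0.99365 = -0.136656 + 0.827708 = 0.691052.
Q̄ = (S_0/π) × [bracket] = (1361/π) × 0.691052 = 299.38 W/m².
Daily total = Q̄ × 24.00 h × 3600 s/h = 299.38 × 24.00 × 3600 / 10⁶ = 25.87 MJ/m².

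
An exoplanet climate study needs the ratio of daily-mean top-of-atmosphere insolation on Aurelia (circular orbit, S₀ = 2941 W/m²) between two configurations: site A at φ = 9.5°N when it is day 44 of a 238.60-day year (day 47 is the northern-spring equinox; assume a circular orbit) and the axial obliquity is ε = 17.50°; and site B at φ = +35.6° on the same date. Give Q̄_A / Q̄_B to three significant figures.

Q̄_A / Q̄_B ≈ 1.24

— Configuration A (φ=+9.5°):
Solar longitude: λ_s = 360° × (44 − 47)/238.60 = -4.526°, i.e. -4.526° + 360° = 355.474°.
sin δ = sin 17.50° × sin 355.474° = -0.02373, so δ = -1.360°.
cos H₀ = −tan(+9.5°) tan(-1.360°) = 0.0040, H₀ = 1.5668 rad.
Bracket: H₀ sin φ sin δ + cos φ cos δ sin H₀ = 1.5668×0.16505×-0.02373 + 0.98629×0.99972×0.99999 = -0.006137 + 0.986004 = 0.979867.
Q̄ = (S₀/π) × [bracket] = (2941/π) × 0.979867 = 917.30 W/m².
— Configuration B (φ=+35.6°):
cos H₀ = −tan(+35.6°) tan(-1.360°) = 0.0170, H₀ = 1.5538 rad.
Bracket: H₀ sin φ sin δ + cos φ cos δ sin H₀ = 1.5538×0.58212×-0.02373 + 0.81310×0.99972×0.99986 = -0.021464 + 0.812759 = 0.791295.
Q̄ = (S₀/π) × [bracket] = (2941/π) × 0.791295 = 740.77 W/m².
Ratio Q̄_A / Q̄_B = 917.30 / 740.77 = 1.238.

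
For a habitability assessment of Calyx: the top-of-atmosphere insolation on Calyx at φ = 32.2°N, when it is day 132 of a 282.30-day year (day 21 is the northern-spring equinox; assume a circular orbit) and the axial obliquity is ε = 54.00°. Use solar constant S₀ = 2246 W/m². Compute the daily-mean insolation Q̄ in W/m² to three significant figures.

Q̄ ≈ 859 W/m²

Solar longitude: λ_s = 360° × (132 − 21)/282.30 = 141.552°.
sin δ = sin 54.00° × sin 141.552° = 0.50306, so δ = +30.202°.
cos H₀ = −tan(+32.2°) tan(+30.202°) = -0.3665, H₀ = 1.9461 rad.
Bracket: H₀ sin φ sin δ + cos φ cos δ sin H₀ = 1.9461×0.53288×0.50306 + 0.84619×0.86425×0.93040 = 0.521692 + 0.680420 = 1.202112.
Q̄ = (S₀/π) × [bracket] = (2246/π) × 1.202112 = 859.4 W/m².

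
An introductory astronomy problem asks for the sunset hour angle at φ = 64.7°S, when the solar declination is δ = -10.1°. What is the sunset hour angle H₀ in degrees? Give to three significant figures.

cos H₀ = −tan φ · tan δ = −tan(-64.7°) × tan(-10.100°) = -0.3768, so H₀ = 1.9572 rad = 112.14°.

H₀ = 112°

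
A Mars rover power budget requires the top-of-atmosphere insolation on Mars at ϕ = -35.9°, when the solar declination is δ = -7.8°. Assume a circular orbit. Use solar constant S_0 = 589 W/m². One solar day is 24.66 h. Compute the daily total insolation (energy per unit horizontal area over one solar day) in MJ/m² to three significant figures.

15.5 MJ/m²

cos h₀ = −tan(-35.9°) tan(-7.800°) = -0.0992, h₀ = 1.6701 rad.
Bracket: h₀ sin ϕ sin δ + cos ϕ cos δ sin h₀ = 1.6701×-0.58637×-0.13572 + 0.81004×0.99075×0.99507 = 0.132910 + 0.798591 = 0.931501.
Q̄ = (S_0/π) × [bracket] = (589/π) × 0.931501 = 174.64 W/m².
Daily total = Q̄ × 24.66 h × 3600 s/h = 174.64 × 24.66 × 3600 / 10⁶ = 15.50 MJ/m².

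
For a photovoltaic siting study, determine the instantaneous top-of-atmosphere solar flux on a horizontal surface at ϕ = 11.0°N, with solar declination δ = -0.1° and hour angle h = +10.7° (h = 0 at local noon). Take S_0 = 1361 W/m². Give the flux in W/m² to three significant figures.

1.31e+03 W/m²

cos θ_z = sin ϕ sin δ + cos ϕ cos δ cos h = -0.000333 + 0.964558 = 0.964225.
Flux = S_0 · cos θ_z = 1361 × 0.964225 = 1312 W/m².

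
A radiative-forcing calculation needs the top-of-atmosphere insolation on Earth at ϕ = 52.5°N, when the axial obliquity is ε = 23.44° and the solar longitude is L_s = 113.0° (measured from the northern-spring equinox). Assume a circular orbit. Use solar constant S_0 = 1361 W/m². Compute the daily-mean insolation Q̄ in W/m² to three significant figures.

Q̄ ≈ 476 W/m²

Solar declination: sin δ = sin ε · sin L_s = sin 23.44° × sin 113.0° = 0.36617, so δ = +21.479°.
cos h₀ = −tan(+52.5°) tan(+21.479°) = -0.5128, h₀ = 2.1093 rad.
Bracket: h₀ sin ϕ sin δ + cos ϕ cos δ sin h₀ = 2.1093×0.79335×0.36617 + 0.60876×0.93055×0.85850 = 0.612754 + 0.486324 = 1.099078.
Q̄ = (S_0/π) × [bracket] = (1361/π) × 1.099078 = 476.1 W/m².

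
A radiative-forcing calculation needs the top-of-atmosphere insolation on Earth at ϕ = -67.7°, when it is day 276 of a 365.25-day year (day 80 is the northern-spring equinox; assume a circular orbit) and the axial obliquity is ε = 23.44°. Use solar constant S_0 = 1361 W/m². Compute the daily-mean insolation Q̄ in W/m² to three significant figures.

Q̄ ≈ 225 W/m²

Solar longitude: L_s = 360° × (276 − 80)/365.25 = 193.183°.
sin δ = sin 23.44° × sin 193.183° = -0.09072, so δ = -5.205°.
cos h₀ = −tan(-67.7°) tan(-5.205°) = -0.2221, h₀ = 1.7948 rad.
Bracket: h₀ sin ϕ sin δ + cos ϕ cos δ sin h₀ = 1.7948×-0.92521×-0.09072 + 0.37946×0.99588×0.97502 = 0.150647 + 0.368457 = 0.519104.
Q̄ = (S_0/π) × [bracket] = (1361/π) × 0.519104 = 224.9 W/m².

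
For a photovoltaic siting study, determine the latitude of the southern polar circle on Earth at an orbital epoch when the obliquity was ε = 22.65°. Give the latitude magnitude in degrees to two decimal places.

67.35°

The polar circle is the lowest latitude that experiences at least one full rotation of continuous darkness at the northern-summer solstice; it lies at |φ| = 90° − ε = 90° − 22.65° = 67.35°.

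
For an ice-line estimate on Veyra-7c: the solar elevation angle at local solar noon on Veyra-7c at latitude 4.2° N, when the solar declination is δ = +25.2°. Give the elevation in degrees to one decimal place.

69.0°

At local noon the hour angle is zero, so the zenith angle equals |ϕ − δ| = |+4.2° − (+25.200°)| = 21.000°.
Elevation = 90° − 21.000° = 69.0°.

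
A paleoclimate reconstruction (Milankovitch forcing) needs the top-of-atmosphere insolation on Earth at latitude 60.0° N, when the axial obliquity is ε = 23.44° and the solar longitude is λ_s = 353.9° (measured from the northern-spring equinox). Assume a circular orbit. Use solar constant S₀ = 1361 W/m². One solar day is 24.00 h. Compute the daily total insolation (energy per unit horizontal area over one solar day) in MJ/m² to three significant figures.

Solar declination: sin δ = sin ε · sin λ_s = sin 23.44° × sin 353.9° = -0.04227, so δ = -2.423°.
cos H₀ = −tan(+60.0°) tan(-2.423°) = 0.0733, H₀ = 1.4975 rad.
Bracket: H₀ sin φ sin δ + cos φ cos δ sin H₀ = 1.4975×0.86603×-0.04227 + 0.50000×0.99911×0.99731 = -0.054819 + 0.498211 = 0.443392.
Q̄ = (S₀/π) × [bracket] = (1361/π) × 0.443392 = 192.09 W/m².
Daily total = Q̄ × 24.00 h × 3600 s/h = 192.09 × 24.00 × 3600 / 10⁶ = 16.60 MJ/m².

16.6 MJ/m²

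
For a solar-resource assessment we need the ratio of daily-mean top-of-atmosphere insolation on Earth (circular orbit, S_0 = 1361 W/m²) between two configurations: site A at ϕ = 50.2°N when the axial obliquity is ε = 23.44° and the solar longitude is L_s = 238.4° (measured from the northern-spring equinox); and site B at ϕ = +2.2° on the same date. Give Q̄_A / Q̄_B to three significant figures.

— Configuration A (ϕ=+50.2°):
Solar declination: sin δ = sin ε · sin L_s = sin 23.44° × sin 238.4° = -0.33881, so δ = -19.804°.
cos h₀ = −tan(+50.2°) tan(-19.804°) = 0.4322, h₀ = 1.1239 rad.
Bracket: h₀ sin ϕ sin δ + cos ϕ cos δ sin h₀ = 1.1239×0.76828×-0.33881 + 0.64011×0.94086×0.90177 = -0.292552 + 0.543094 = 0.250542.
Q̄ = (S_0/π) × [bracket] = (1361/π) × 0.250542 = 108.54 W/m².
— Configuration B (ϕ=+2.2°):
cos h₀ = −tan(+2.2°) tan(-19.804°) = 0.0138, h₀ = 1.5570 rad.
Bracket: h₀ sin ϕ sin δ + cos ϕ cos δ sin h₀ = 1.5570×0.03839×-0.33881 + 0.99926×0.94086×0.99990 = -0.020252 + 0.940070 = 0.919818.
Q̄ = (S_0/π) × [bracket] = (1361/π) × 0.919818 = 398.48 W/m².
Ratio Q̄_A / Q̄_B = 108.54 / 398.48 = 0.2724.

Q̄_A / Q̄_B ≈ 0.272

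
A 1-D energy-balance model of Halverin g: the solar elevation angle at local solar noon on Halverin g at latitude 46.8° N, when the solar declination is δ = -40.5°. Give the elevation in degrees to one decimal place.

2.7°

At local noon the hour angle is zero, so the zenith angle equals |φ − δ| = |+46.8° − (-40.500°)| = 87.300°.
Elevation = 90° − 87.300° = 2.7°.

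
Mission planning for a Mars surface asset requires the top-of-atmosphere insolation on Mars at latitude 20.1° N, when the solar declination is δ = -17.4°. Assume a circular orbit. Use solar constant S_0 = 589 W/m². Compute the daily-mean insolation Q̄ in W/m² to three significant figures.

Q̄ ≈ 139 W/m²

cos h₀ = −tan(+20.1°) tan(-17.400°) = 0.1147, h₀ = 1.4559 rad.
Bracket: h₀ sin ϕ sin δ + cos ϕ cos δ sin h₀ = 1.4559×0.34366×-0.29904 + 0.93909×0.95424×0.99340 = -0.149620 + 0.890203 = 0.740583.
Q̄ = (S_0/π) × [bracket] = (589/π) × 0.740583 = 138.8 W/m².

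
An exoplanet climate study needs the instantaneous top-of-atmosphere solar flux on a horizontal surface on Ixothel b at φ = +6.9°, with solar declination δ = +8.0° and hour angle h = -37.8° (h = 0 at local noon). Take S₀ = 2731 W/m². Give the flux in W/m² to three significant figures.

2.17e+03 W/m²

cos θ_z = sin φ sin δ + cos φ cos δ cos h = 0.016720 + 0.776798 = 0.793518.
Flux = S₀ · cos θ_z = 2731 × 0.793518 = 2167 W/m².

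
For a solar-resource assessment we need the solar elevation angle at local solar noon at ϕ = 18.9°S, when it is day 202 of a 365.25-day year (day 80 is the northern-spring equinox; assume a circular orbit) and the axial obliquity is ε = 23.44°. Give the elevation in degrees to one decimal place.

Solar longitude: L_s = 360° × (202 − 80)/365.25 = 120.246°.
sin δ = sin 23.44° × sin 120.246° = 0.34364, so δ = +20.099°.
At local noon the hour angle is zero, so the zenith angle equals |ϕ − δ| = |-18.9° − (+20.099°)| = 38.999°.
Elevation = 90° − 38.999° = 51.0°.

51.0°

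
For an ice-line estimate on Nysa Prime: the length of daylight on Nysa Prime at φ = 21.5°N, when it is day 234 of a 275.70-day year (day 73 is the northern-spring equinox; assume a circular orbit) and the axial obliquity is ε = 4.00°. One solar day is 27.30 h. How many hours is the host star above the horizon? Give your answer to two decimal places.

Solar longitude: λ_s = 360° × (234 − 73)/275.70 = 210.229°.
sin δ = sin 4.00° × sin 210.229° = -0.03512, so δ = -2.013°.
cos H₀ = −tan φ · tan δ = −tan(+21.5°) × tan(-2.013°) = 0.0138, so H₀ = 1.5570 rad = 89.21°.
Daylight = 2H₀/(2π) × 27.30 h = (1.5570/π) × 27.30 = 13.53 h.

13.53 h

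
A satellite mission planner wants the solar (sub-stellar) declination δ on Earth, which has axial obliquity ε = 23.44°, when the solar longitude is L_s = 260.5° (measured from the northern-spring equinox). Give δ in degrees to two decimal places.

sin δ = sin ε · sin L_s = sin 23.44° × sin 260.5° = -0.392333.
δ = arcsin(-0.392333) = -23.10°.

δ = -23.10°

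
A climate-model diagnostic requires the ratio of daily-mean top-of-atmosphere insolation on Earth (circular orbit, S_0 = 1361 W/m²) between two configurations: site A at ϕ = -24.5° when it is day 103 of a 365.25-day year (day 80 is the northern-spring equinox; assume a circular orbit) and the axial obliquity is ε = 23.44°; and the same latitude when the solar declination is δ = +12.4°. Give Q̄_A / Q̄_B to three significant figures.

— Configuration A (ϕ=-24.5°):
Solar longitude: L_s = 360° × (103 − 80)/365.25 = 22.669°.
sin δ = sin 23.44° × sin 22.669° = 0.15331, so δ = +8.819°.
cos h₀ = −tan(-24.5°) tan(+8.819°) = 0.0707, h₀ = 1.5000 rad.
Bracket: h₀ sin ϕ sin δ + cos ϕ cos δ sin h₀ = 1.5000×-0.41469×0.15331 + 0.90996×0.98818×0.99750 = -0.095364 + 0.896956 = 0.801592.
Q̄ = (S_0/π) × [bracket] = (1361/π) × 0.801592 = 347.27 W/m².
— Configuration B (ϕ=-24.5°):
cos h₀ = −tan(-24.5°) tan(+12.400°) = 0.1002, h₀ = 1.4704 rad.
Bracket: h₀ sin ϕ sin δ + cos ϕ cos δ sin h₀ = 1.4704×-0.41469×0.21474 + 0.90996×0.97667×0.99497 = -0.130940 + 0.884260 = 0.753320.
Q̄ = (S_0/π) × [bracket] = (1361/π) × 0.753320 = 326.35 W/m².
Ratio Q̄_A / Q̄_B = 347.27 / 326.35 = 1.064.

Q̄_A / Q̄_B ≈ 1.06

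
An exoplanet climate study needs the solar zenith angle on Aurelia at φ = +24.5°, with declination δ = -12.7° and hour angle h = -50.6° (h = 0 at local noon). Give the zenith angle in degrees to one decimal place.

θ_z = 61.8°

cos θ_z = sin φ sin δ + cos φ cos δ cos h = -0.091169 + 0.563449 = 0.472280.
θ_z = arccos(0.472280) = 61.8°.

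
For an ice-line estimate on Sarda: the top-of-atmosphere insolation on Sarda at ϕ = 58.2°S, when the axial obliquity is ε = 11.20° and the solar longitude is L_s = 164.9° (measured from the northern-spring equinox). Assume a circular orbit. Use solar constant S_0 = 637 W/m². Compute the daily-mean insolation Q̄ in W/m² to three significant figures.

Q̄ ≈ 93.4 W/m²

Solar declination: sin δ = sin ε · sin L_s = sin 11.20° × sin 164.9° = 0.05060, so δ = +2.900°.
cos h₀ = −tan(-58.2°) tan(+2.900°) = 0.0817, h₀ = 1.4890 rad.
Bracket: h₀ sin ϕ sin δ + cos ϕ cos δ sin h₀ = 1.4890×-0.84989×0.05060 + 0.52696×0.99872×0.99666 = -0.064034 + 0.524528 = 0.460494.
Q̄ = (S_0/π) × [bracket] = (637/π) × 0.460494 = 93.37 W/m².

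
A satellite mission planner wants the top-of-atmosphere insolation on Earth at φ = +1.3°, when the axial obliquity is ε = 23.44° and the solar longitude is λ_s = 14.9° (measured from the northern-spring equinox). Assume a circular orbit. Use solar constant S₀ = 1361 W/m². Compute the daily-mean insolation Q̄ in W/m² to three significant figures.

Solar declination: sin δ = sin ε · sin λ_s = sin 23.44° × sin 14.9° = 0.10228, so δ = +5.871°.
cos H₀ = −tan(+1.3°) tan(+5.871°) = -0.0023, H₀ = 1.5731 rad.
Bracket: H₀ sin φ sin δ + cos φ cos δ sin H₀ = 1.5731×0.02269×0.10228 + 0.99974×0.99476×1.00000 = 0.003651 + 0.994501 = 0.998152.
Q̄ = (S₀/π) × [bracket] = (1361/π) × 0.998152 = 432.4 W/m².

Q̄ ≈ 432 W/m²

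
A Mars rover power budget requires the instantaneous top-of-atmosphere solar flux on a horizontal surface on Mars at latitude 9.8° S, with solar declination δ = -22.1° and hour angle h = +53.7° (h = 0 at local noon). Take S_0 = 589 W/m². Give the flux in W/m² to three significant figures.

cos θ_z = sin ϕ sin δ + cos ϕ cos δ cos h = 0.064037 + 0.540513 = 0.604550.
Flux = S_0 · cos θ_z = 589 × 0.604550 = 356.1 W/m².

356 W/m²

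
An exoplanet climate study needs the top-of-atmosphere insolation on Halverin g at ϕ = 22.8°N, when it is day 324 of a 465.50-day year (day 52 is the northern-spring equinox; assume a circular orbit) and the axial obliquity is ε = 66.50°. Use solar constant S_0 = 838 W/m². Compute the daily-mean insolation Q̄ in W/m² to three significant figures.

Solar longitude: L_s = 360° × (324 − 52)/465.50 = 210.354°.
sin δ = sin 66.50° × sin 210.354° = -0.46343, so δ = -27.609°.
cos h₀ = −tan(+22.8°) tan(-27.609°) = 0.2198, h₀ = 1.3491 rad.
Bracket: h₀ sin ϕ sin δ + cos ϕ cos δ sin h₀ = 1.3491×0.38752×-0.46343 + 0.92186×0.88613×0.97554 = -0.242283 + 0.796907 = 0.554624.
Q̄ = (S_0/π) × [bracket] = (838/π) × 0.554624 = 147.9 W/m².

Q̄ ≈ 148 W/m²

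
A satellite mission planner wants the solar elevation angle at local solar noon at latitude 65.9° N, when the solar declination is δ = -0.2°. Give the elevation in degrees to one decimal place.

23.9°

At local noon the hour angle is zero, so the zenith angle equals |φ − δ| = |+65.9° − (-0.200°)| = 66.100°.
Elevation = 90° − 66.100° = 23.9°.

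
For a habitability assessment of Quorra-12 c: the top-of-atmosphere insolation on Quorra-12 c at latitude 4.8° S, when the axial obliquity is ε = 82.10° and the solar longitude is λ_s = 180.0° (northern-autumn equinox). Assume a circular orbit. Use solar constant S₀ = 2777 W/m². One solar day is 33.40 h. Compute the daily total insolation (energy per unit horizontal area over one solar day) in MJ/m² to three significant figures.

Solar declination: sin δ = sin ε · sin λ_s = sin 82.10° × sin 180.0° = 0.00000, so δ = +0.000°.
cos H₀ = −tan(-4.8°) tan(+0.000°) = 0.0000, H₀ = 1.5708 rad.
Bracket: H₀ sin φ sin δ + cos φ cos δ sin H₀ = 1.5708×-0.08368×0.00000 + 0.99649×1.00000×1.00000 = -0.000000 + 0.996490 = 0.996490.
Q̄ = (S₀/π) × [bracket] = (2777/π) × 0.996490 = 880.84 W/m².
Daily total = Q̄ × 33.40 h × 3600 s/h = 880.84 × 33.40 × 3600 / 10⁶ = 105.9 MJ/m².

106 MJ/m²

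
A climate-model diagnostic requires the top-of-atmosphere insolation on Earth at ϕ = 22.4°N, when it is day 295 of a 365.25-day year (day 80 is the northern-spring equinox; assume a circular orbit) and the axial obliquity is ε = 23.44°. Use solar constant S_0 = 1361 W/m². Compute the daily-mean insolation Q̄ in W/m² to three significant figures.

Q̄ ≈ 339 W/m²

Solar longitude: L_s = 360° × (295 − 80)/365.25 = 211.910°.
sin δ = sin 23.44° × sin 211.910° = -0.21026, so δ = -12.138°.
cos h₀ = −tan(+22.4°) tan(-12.138°) = 0.0886, h₀ = 1.4820 rad.
Bracket: h₀ sin ϕ sin δ + cos ϕ cos δ sin h₀ = 1.4820×0.38107×-0.21026 + 0.92455×0.97764×0.99606 = -0.118743 + 0.900316 = 0.781573.
Q̄ = (S_0/π) × [bracket] = (1361/π) × 0.781573 = 338.6 W/m².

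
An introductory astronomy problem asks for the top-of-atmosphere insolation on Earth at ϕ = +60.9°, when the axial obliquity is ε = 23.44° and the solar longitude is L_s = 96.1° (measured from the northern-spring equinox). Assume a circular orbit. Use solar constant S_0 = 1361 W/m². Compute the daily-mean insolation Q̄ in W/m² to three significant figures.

Q̄ ≈ 490 W/m²

Solar declination: sin δ = sin ε · sin L_s = sin 23.44° × sin 96.1° = 0.39554, so δ = +23.299°.
cos h₀ = −tan(+60.9°) tan(+23.299°) = -0.7737, h₀ = 2.4555 rad.
Bracket: h₀ sin ϕ sin δ + cos ϕ cos δ sin h₀ = 2.4555×0.87377×0.39554 + 0.48634×0.91845×0.63351 = 0.848648 + 0.282976 = 1.131624.
Q̄ = (S_0/π) × [bracket] = (1361/π) × 1.131624 = 490.2 W/m².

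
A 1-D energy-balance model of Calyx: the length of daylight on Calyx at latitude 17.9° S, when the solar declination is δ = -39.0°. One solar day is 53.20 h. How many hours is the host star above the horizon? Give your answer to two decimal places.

cos h₀ = −tan ϕ · tan δ = −tan(-17.9°) × tan(-39.000°) = -0.2616, so h₀ = 1.8354 rad = 105.16°.
Daylight = 2h₀/(2π) × 53.20 h = (1.8354/π) × 53.20 = 31.08 h.

31.08 h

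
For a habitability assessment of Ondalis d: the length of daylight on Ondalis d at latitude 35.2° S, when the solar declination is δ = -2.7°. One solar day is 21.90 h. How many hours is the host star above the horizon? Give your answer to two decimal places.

cos h₀ = −tan ϕ · tan δ = −tan(-35.2°) × tan(-2.700°) = -0.0333, so h₀ = 1.6041 rad = 91.91°.
Daylight = 2h₀/(2π) × 21.90 h = (1.6041/π) × 21.90 = 11.18 h.

11.18 h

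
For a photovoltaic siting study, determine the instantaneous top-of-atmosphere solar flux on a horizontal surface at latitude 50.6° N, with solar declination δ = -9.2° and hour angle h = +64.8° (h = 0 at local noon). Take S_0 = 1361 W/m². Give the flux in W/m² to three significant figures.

195 W/m²

cos θ_z = sin ϕ sin δ + cos ϕ cos δ cos h = -0.123546 + 0.266779 = 0.143233.
Flux = S_0 · cos θ_z = 1361 × 0.143233 = 194.9 W/m².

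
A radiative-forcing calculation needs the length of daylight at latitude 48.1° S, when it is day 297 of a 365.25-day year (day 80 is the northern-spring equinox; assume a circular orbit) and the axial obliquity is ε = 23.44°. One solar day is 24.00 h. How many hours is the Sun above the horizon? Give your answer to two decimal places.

13.96 h

Solar longitude: λ_s = 360° × (297 − 80)/365.25 = 213.881°.
sin δ = sin 23.44° × sin 213.881° = -0.22175, so δ = -12.812°.
cos H₀ = −tan φ · tan δ = −tan(-48.1°) × tan(-12.812°) = -0.2535, so H₀ = 1.8271 rad = 104.68°.
Daylight = 2H₀/(2π) × 24.00 h = (1.8271/π) × 24.00 = 13.96 h.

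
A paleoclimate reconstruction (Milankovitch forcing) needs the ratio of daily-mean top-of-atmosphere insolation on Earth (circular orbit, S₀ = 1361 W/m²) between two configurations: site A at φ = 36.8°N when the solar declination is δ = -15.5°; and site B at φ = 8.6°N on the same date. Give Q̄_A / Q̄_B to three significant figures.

— Configuration A (φ=+36.8°):
cos H₀ = −tan(+36.8°) tan(-15.500°) = 0.2075, H₀ = 1.3618 rad.
Bracket: H₀ sin φ sin δ + cos φ cos δ sin H₀ = 1.3618×0.59902×-0.26724 + 0.80073×0.96363×0.97824 = -0.218000 + 0.754817 = 0.536817.
Q̄ = (S₀/π) × [bracket] = (1361/π) × 0.536817 = 232.56 W/m².
— Configuration B (φ=+8.6°):
cos H₀ = −tan(+8.6°) tan(-15.500°) = 0.0419, H₀ = 1.5288 rad.
Bracket: H₀ sin φ sin δ + cos φ cos δ sin H₀ = 1.5288×0.14954×-0.26724 + 0.98876×0.96363×0.99912 = -0.061096 + 0.951960 = 0.890864.
Q̄ = (S₀/π) × [bracket] = (1361/π) × 0.890864 = 385.94 W/m².
Ratio Q̄_A / Q̄_B = 232.56 / 385.94 = 0.6026.

Q̄_A / Q̄_B ≈ 0.603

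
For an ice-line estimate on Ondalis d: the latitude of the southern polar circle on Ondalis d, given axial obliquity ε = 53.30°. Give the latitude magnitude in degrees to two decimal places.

The polar circle is the lowest latitude that experiences at least one full rotation of continuous darkness at the northern-summer solstice; it lies at |ϕ| = 90° − ε = 90° − 53.30° = 36.70°.

36.70°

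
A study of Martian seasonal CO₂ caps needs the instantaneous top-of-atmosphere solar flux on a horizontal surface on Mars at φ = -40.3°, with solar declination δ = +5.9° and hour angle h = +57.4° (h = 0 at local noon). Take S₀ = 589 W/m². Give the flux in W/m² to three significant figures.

cos θ_z = sin φ sin δ + cos φ cos δ cos h = -0.066485 + 0.408727 = 0.342242.
Flux = S₀ · cos θ_z = 589 × 0.342242 = 201.6 W/m².

202 W/m²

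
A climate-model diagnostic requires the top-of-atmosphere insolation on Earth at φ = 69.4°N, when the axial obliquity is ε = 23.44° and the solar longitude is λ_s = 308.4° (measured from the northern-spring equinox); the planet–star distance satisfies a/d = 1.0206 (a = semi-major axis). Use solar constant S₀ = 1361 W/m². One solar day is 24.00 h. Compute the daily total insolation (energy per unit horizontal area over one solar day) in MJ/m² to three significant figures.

Solar declination: sin δ = sin ε · sin λ_s = sin 23.44° × sin 308.4° = -0.31174, so δ = -18.164°.
cos H₀ = −tan(+69.4°) tan(-18.164°) = 0.8729, H₀ = 0.5097 rad.
Bracket: H₀ sin φ sin δ + cos φ cos δ sin H₀ = 0.5097×0.93606×-0.31174 + 0.35184×0.95017×0.48793 = -0.148734 + 0.163119 = 0.014385.
Inverse-square distance factor (a/d)² = 1.0206² = 1.041624.
Q̄ = (S₀/π) × 1.041624 × [bracket] = (1361/π) × 1.041624 × 0.014385 = 6.4913 W/m².
Daily total = Q̄ × 24.00 h × 3600 s/h = 6.4913 × 24.00 × 3600 / 10⁶ = 0.5608 MJ/m².

0.561 MJ/m²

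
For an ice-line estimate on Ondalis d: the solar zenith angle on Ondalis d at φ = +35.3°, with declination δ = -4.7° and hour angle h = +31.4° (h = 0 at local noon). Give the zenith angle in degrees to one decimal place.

cos θ_z = sin φ sin δ + cos φ cos δ cos h = -0.047349 + 0.694272 = 0.646923.
θ_z = arccos(0.646923) = 49.7°.

θ_z = 49.7°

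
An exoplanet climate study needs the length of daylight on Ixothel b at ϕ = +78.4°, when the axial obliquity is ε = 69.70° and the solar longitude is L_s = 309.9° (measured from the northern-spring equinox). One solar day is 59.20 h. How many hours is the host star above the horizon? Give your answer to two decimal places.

Solar declination: sin δ = sin ε · sin L_s = sin 69.70° × sin 309.9° = -0.71952, so δ = -46.015°.
cos h₀ = −tan ϕ · tan δ = 5.0473 ≥ 1, so the host star never rises (polar night) and h₀ = 0.
Daylight = 2h₀/(2π) × 59.20 h = (0.0000/π) × 59.20 = 0.00 h.

0.00 h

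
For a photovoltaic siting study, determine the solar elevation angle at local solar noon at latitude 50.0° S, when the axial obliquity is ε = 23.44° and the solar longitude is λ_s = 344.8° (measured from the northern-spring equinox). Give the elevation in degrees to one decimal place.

46.0°

Solar declination: sin δ = sin ε · sin λ_s = sin 23.44° × sin 344.8° = -0.10430, so δ = -5.987°.
At local noon the hour angle is zero, so the zenith angle equals |φ − δ| = |-50.0° − (-5.987°)| = 44.013°.
Elevation = 90° − 44.013° = 46.0°.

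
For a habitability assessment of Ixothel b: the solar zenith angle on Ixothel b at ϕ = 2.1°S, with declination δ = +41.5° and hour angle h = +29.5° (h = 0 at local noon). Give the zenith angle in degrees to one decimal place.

θ_z = 51.2°

cos θ_z = sin ϕ sin δ + cos ϕ cos δ cos h = -0.024281 + 0.651420 = 0.627139.
θ_z = arccos(0.627139) = 51.2°.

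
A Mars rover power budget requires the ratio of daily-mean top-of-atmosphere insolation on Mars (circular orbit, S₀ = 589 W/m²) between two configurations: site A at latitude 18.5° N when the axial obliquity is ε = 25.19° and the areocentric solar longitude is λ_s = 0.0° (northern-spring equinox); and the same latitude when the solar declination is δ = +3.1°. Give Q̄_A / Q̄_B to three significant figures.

— Configuration A (φ=+18.5°):
sin δ = sin 25.19° × sin 0.0° = 0.00000, so δ = +0.000°.
cos H₀ = −tan(+18.5°) tan(+0.000°) = -0.0000, H₀ = 1.5708 rad.
Bracket: H₀ sin φ sin δ + cos φ cos δ sin H₀ = 1.5708×0.31730×0.00000 + 0.94832×1.00000×1.00000 = 0.000000 + 0.948320 = 0.948320.
Q̄ = (S₀/π) × [bracket] = (589/π) × 0.948320 = 177.80 W/m².
— Configuration B (φ=+18.5°):
cos H₀ = −tan(+18.5°) tan(+3.100°) = -0.0181, H₀ = 1.5889 rad.
Bracket: H₀ sin φ sin δ + cos φ cos δ sin H₀ = 1.5889×0.31730×0.05408 + 0.94832×0.99854×0.99984 = 0.027265 + 0.946784 = 0.974049.
Q̄ = (S₀/π) × [bracket] = (589/π) × 0.974049 = 182.62 W/m².
Ratio Q̄_A / Q̄_B = 177.80 / 182.62 = 0.9736.

Q̄_A / Q̄_B ≈ 0.974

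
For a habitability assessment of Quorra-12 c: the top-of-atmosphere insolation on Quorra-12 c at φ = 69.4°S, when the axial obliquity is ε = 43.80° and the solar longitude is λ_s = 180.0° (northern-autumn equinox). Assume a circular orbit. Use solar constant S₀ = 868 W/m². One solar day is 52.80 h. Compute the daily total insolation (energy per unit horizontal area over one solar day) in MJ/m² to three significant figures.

18.5 MJ/m²

Solar declination: sin δ = sin ε · sin λ_s = sin 43.80° × sin 180.0° = 0.00000, so δ = +0.000°.
cos H₀ = −tan(-69.4°) tan(+0.000°) = 0.0000, H₀ = 1.5708 rad.
Bracket: H₀ sin φ sin δ + cos φ cos δ sin H₀ = 1.5708×-0.93606×0.00000 + 0.35184×1.00000×1.00000 = -0.000000 + 0.351840 = 0.351840.
Q̄ = (S₀/π) × [bracket] = (868/π) × 0.351840 = 97.211 W/m².
Daily total = Q̄ × 52.80 h × 3600 s/h = 97.211 × 52.80 × 3600 / 10⁶ = 18.48 MJ/m².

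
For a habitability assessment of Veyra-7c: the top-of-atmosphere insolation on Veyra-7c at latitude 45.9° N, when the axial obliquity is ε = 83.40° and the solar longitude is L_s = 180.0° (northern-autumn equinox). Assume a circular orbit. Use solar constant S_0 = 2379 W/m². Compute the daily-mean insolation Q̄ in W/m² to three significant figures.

Q̄ ≈ 527 W/m²

Solar declination: sin δ = sin ε · sin L_s = sin 83.40° × sin 180.0° = 0.00000, so δ = +0.000°.
cos h₀ = −tan(+45.9°) tan(+0.000°) = -0.0000, h₀ = 1.5708 rad.
Bracket: h₀ sin ϕ sin δ + cos ϕ cos δ sin h₀ = 1.5708×0.71813×0.00000 + 0.69591×1.00000×1.00000 = 0.000000 + 0.695910 = 0.695910.
Q̄ = (S_0/π) × [bracket] = (2379/π) × 0.695910 = 527.0 W/m².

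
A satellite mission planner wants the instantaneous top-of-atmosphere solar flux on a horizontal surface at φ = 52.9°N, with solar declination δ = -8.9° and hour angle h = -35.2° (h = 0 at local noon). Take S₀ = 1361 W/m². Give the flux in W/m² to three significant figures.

495 W/m²

cos θ_z = sin φ sin δ + cos φ cos δ cos h = -0.123395 + 0.486974 = 0.363579.
Flux = S₀ · cos θ_z = 1361 × 0.363579 = 494.8 W/m².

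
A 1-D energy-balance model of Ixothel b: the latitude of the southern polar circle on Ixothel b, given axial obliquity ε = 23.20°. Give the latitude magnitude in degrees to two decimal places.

66.80°

The polar circle is the lowest latitude that experiences at least one full rotation of continuous darkness at the northern-summer solstice; it lies at |ϕ| = 90° − ε = 90° − 23.20° = 66.80°.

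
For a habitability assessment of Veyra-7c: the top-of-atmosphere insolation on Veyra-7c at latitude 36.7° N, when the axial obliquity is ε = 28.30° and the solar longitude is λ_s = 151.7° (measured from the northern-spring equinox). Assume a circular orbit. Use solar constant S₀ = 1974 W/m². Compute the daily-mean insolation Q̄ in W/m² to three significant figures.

Solar declination: sin δ = sin ε · sin λ_s = sin 28.30° × sin 151.7° = 0.22476, so δ = +12.989°.
cos H₀ = −tan(+36.7°) tan(+12.989°) = -0.1719, H₀ = 1.7436 rad.
Bracket: H₀ sin φ sin δ + cos φ cos δ sin H₀ = 1.7436×0.59763×0.22476 + 0.80178×0.97441×0.98511 = 0.234206 + 0.769629 = 1.003835.
Q̄ = (S₀/π) × [bracket] = (1974/π) × 1.003835 = 630.8 W/m².

Q̄ ≈ 631 W/m²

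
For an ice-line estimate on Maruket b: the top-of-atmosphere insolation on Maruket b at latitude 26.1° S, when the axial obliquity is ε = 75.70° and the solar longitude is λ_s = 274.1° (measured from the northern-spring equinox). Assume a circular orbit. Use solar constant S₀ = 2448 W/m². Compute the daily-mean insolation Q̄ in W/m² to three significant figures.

Solar declination: sin δ = sin ε · sin λ_s = sin 75.70° × sin 274.1° = -0.96654, so δ = -75.136°.
cos H₀ = −tan(-26.1°) tan(-75.136°) = -1.8458 ≤ −1 ⇒ polar day, H₀ = π.
Bracket: H₀ sin φ sin δ + cos φ cos δ sin H₀ = 3.1416×-0.43994×-0.96654 + 0.89803×0.25653×0.00000 = 1.335870 + 0.000000 = 1.335870.
Q̄ = (S₀/π) × [bracket] = (2448/π) × 1.335870 = 1041 W/m².

Q̄ ≈ 1.04e+03 W/m²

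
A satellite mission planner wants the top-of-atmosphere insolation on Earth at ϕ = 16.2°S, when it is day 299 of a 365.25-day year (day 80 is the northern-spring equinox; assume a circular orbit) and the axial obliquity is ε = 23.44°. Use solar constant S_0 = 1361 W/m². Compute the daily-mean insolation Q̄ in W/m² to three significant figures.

Solar longitude: L_s = 360° × (299 − 80)/365.25 = 215.852°.
sin δ = sin 23.44° × sin 215.852° = -0.23298, so δ = -13.473°.
cos h₀ = −tan(-16.2°) tan(-13.473°) = -0.0696, h₀ = 1.6405 rad.
Bracket: h₀ sin ϕ sin δ + cos ϕ cos δ sin h₀ = 1.6405×-0.27899×-0.23298 + 0.96029×0.97248×0.99757 = 0.106631 + 0.931594 = 1.038225.
Q̄ = (S_0/π) × [bracket] = (1361/π) × 1.038225 = 449.8 W/m².

Q̄ ≈ 450 W/m²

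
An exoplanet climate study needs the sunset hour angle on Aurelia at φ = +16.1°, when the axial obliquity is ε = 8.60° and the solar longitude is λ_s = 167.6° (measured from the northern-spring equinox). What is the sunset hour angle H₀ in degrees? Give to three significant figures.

H₀ = 90.5°

Solar declination: sin δ = sin ε · sin λ_s = sin 8.60° × sin 167.6° = 0.03211, so δ = +1.840°.
cos H₀ = −tan φ · tan δ = −tan(+16.1°) × tan(+1.840°) = -0.0093, so H₀ = 1.5801 rad = 90.53°.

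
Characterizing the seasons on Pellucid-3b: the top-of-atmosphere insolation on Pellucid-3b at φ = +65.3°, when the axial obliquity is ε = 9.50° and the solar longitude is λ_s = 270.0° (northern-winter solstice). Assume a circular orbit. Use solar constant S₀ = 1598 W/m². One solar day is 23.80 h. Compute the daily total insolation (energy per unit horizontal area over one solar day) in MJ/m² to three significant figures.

Solar declination: sin δ = sin ε · sin λ_s = sin 9.50° × sin 270.0° = -0.16505, so δ = -9.500°.
cos H₀ = −tan(+65.3°) tan(-9.500°) = 0.3638, H₀ = 1.1984 rad.
Bracket: H₀ sin φ sin δ + cos φ cos δ sin H₀ = 1.1984×0.90851×-0.16505 + 0.41787×0.98629×0.93147 = -0.179700 + 0.383897 = 0.204197.
Q̄ = (S₀/π) × [bracket] = (1598/π) × 0.204197 = 103.87 W/m².
Daily total = Q̄ × 23.80 h × 3600 s/h = 103.87 × 23.80 × 3600 / 10⁶ = 8.900 MJ/m².

8.90 MJ/m²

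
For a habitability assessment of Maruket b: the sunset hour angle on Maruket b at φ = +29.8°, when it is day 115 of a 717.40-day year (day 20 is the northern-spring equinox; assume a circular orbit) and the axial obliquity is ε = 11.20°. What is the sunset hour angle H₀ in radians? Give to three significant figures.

H₀ = 1.65 rad

Solar longitude: λ_s = 360° × (115 − 20)/717.40 = 47.672°.
sin δ = sin 11.20° × sin 47.672° = 0.14360, so δ = +8.256°.
cos H₀ = −tan φ · tan δ = −tan(+29.8°) × tan(+8.256°) = -0.0831, so H₀ = 1.6540 rad = 94.77°.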